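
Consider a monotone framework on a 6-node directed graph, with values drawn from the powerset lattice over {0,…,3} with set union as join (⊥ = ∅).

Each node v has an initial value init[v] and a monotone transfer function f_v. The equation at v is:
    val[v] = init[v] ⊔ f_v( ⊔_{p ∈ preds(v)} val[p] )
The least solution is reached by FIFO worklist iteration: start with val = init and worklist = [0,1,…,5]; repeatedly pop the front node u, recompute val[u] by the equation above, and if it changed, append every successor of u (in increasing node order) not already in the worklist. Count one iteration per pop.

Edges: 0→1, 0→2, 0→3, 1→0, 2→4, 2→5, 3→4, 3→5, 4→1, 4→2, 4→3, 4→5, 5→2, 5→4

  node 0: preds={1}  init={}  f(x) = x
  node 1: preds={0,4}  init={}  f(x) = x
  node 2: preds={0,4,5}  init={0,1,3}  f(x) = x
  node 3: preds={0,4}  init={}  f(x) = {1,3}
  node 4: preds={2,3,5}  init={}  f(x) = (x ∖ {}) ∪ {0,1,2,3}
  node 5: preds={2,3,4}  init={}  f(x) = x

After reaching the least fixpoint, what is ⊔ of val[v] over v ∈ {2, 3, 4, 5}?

{0,1,2,3}

Trace (15 dequeues):
  [1] u=0 | in {} | out {} | ==
  [2] u=1 | in {} | out {} | ==
  [3] u=2 | in {} | out {0,1,3} | ==
  [4] u=3 | in {} | out {1,3} | prev {} | push {}
  [5] u=4 | in {0,1,3} | out {0,1,2,3} | prev {} | push {1,2,3}
  [6] u=5 | in {0,1,2,3} | out {0,1,2,3} | prev {} | push {4}
  [7] u=1 | in {0,1,2,3} | out {0,1,2,3} | prev {} | push {0}
  [8] u=2 | in {0,1,2,3} | out {0,1,2,3} | prev {0,1,3} | push {5}
  [9] u=3 | in {0,1,2,3} | out {1,3} | ==
  [10] u=4 | in {0,1,2,3} | out {0,1,2,3} | ==
  [11] u=0 | in {0,1,2,3} | out {0,1,2,3} | prev {} | push {1,2,3}
  [12] u=5 | in {0,1,2,3} | out {0,1,2,3} | ==
  [13] u=1 | in {0,1,2,3} | out {0,1,2,3} | ==
  [14] u=2 | in {0,1,2,3} | out {0,1,2,3} | ==
  [15] u=3 | in {0,1,2,3} | out {1,3} | ==

Converged values:
  [0] {0,1,2,3}
  [1] {0,1,2,3}
  [2] {0,1,2,3}
  [3] {1,3}
  [4] {0,1,2,3}
  [5] {0,1,2,3}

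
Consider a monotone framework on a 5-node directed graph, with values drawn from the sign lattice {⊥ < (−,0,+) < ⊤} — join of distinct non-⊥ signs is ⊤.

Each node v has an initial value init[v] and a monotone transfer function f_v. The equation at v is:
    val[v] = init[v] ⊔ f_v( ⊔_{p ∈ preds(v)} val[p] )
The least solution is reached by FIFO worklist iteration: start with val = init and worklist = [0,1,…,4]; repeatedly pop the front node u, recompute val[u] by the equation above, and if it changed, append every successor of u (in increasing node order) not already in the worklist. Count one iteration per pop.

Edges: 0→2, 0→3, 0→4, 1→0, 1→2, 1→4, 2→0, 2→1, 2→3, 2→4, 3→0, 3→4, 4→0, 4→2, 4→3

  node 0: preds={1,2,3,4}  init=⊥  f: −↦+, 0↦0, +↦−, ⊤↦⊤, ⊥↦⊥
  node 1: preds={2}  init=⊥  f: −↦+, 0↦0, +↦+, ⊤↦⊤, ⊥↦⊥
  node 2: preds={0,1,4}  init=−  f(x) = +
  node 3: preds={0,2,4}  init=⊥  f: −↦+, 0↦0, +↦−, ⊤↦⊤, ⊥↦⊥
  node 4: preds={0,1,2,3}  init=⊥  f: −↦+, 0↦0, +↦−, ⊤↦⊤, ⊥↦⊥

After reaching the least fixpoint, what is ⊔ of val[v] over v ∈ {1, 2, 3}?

⊤

Iteration log — 11 steps:
  step 1. node 0  ⊔preds=−  new=+  old=⊥  +wl: 
  step 2. node 1  ⊔preds=−  new=+  old=⊥  +wl: 0
  step 3. node 2  ⊔preds=+  new=⊤  old=−  +wl: 1
  step 4. node 3  ⊔preds=⊤  new=⊤  old=⊥  +wl: 
  step 5. node 4  ⊔preds=⊤  new=⊤  old=⊥  +wl: 2,3
  step 6. node 0  ⊔preds=⊤  new=⊤  old=+  +wl: 4
  step 7. node 1  ⊔preds=⊤  new=⊤  old=+  +wl: 0
  step 8. node 2  ⊔preds=⊤  new=⊤  stable
  step 9. node 3  ⊔preds=⊤  new=⊤  stable
  step 10. node 4  ⊔preds=⊤  new=⊤  stable
  step 11. node 0  ⊔preds=⊤  new=⊤  stable

Least fixpoint reached:
  node 0: ⊤
  node 1: ⊤
  node 2: ⊤
  node 3: ⊤
  node 4: ⊤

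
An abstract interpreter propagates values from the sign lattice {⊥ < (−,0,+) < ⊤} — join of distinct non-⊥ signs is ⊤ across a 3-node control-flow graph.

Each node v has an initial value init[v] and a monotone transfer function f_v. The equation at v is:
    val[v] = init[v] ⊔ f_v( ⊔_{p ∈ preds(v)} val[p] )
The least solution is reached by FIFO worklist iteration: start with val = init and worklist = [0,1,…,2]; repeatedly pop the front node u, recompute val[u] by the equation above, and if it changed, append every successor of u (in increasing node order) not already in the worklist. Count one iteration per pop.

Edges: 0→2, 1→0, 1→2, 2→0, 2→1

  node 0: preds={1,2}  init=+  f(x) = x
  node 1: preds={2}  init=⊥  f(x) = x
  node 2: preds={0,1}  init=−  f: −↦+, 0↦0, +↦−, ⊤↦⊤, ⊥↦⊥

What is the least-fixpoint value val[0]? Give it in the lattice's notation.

Worklist (7 pops):
  #1 pop 0: in=− → ⊤ (was +); enqueue []
  #2 pop 1: in=− → − (was ⊥); enqueue [0]
  #3 pop 2: in=⊤ → ⊤ (was −); enqueue [1]
  #4 pop 0: in=⊤ → ⊤ (no change)
  #5 pop 1: in=⊤ → ⊤ (was −); enqueue [0,2]
  #6 pop 0: in=⊤ → ⊤ (no change)
  #7 pop 2: in=⊤ → ⊤ (no change)

Fixpoint:
  val[0] = ⊤
  val[1] = ⊤
  val[2] = ⊤

⊤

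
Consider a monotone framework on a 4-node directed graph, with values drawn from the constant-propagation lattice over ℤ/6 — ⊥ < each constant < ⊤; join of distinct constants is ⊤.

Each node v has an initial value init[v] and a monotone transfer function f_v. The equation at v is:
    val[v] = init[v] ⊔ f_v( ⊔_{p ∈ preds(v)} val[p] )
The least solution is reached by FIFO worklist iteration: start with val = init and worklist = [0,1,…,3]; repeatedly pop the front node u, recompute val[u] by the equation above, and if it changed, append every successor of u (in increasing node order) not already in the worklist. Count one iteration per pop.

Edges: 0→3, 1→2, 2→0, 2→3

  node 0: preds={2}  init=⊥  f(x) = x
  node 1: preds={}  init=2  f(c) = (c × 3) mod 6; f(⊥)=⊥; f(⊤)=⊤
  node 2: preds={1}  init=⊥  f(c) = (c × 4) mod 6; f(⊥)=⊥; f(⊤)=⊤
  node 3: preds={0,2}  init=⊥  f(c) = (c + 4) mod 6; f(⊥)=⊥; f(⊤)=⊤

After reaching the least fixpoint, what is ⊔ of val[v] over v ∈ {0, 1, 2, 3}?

Trace (6 dequeues):
  [1] u=0 | in ⊥ | out ⊥ | ==
  [2] u=1 | in ⊥ | out 2 | ==
  [3] u=2 | in 2 | out 2 | prev ⊥ | push {0}
  [4] u=3 | in 2 | out 0 | prev ⊥ | push {}
  [5] u=0 | in 2 | out 2 | prev ⊥ | push {3}
  [6] u=3 | in 2 | out 0 | ==

Converged values:
  [0] 2
  [1] 2
  [2] 2
  [3] 0

⊤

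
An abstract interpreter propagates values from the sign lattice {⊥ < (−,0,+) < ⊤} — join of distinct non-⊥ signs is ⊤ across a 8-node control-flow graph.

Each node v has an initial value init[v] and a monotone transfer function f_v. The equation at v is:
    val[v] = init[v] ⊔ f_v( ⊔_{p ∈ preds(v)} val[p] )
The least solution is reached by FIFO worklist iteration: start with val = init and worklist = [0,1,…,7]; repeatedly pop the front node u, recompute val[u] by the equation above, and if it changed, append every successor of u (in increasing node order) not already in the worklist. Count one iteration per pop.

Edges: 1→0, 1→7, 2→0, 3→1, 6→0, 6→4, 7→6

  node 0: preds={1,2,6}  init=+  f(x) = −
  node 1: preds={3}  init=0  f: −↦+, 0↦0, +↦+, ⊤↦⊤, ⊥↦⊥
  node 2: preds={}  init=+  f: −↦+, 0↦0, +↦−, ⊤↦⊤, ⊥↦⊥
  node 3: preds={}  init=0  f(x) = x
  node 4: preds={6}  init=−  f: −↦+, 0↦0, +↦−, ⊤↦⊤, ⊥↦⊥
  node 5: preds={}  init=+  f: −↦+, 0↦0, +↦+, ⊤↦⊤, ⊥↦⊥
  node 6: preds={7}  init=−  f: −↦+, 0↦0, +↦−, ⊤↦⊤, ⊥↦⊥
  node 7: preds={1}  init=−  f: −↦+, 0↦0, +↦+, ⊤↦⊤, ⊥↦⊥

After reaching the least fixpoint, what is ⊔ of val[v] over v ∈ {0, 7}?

⊤

Trace (11 dequeues):
  [1] u=0 | in ⊤ | out ⊤ | prev + | push {}
  [2] u=1 | in 0 | out 0 | ==
  [3] u=2 | in ⊥ | out + | ==
  [4] u=3 | in ⊥ | out 0 | ==
  [5] u=4 | in − | out ⊤ | prev − | push {}
  [6] u=5 | in ⊥ | out + | ==
  [7] u=6 | in − | out ⊤ | prev − | push {0,4}
  [8] u=7 | in 0 | out ⊤ | prev − | push {6}
  [9] u=0 | in ⊤ | out ⊤ | ==
  [10] u=4 | in ⊤ | out ⊤ | ==
  [11] u=6 | in ⊤ | out ⊤ | ==

Converged values:
  [0] ⊤
  [1] 0
  [2] +
  [3] 0
  [4] ⊤
  [5] +
  [6] ⊤
  [7] ⊤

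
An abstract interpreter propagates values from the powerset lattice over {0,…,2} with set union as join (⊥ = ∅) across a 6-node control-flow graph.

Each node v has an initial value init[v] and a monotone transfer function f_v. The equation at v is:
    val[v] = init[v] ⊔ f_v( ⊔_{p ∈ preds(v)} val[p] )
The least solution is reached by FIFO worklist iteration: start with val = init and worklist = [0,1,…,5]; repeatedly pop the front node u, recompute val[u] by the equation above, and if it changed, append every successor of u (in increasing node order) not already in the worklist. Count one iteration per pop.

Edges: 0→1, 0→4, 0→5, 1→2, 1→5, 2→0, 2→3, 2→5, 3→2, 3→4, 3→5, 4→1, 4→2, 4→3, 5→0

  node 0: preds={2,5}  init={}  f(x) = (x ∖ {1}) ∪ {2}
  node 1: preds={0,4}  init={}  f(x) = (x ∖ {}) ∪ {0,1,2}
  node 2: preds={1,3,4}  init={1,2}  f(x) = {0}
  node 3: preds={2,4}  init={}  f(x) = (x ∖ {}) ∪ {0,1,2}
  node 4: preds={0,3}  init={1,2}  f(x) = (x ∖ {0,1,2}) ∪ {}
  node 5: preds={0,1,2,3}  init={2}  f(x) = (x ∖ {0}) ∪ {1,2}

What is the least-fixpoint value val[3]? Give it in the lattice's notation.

Trace (11 dequeues):
  [1] u=0 | in {1,2} | out {2} | prev {} | push {}
  [2] u=1 | in {1,2} | out {0,1,2} | prev {} | push {}
  [3] u=2 | in {0,1,2} | out {0,1,2} | prev {1,2} | push {0}
  [4] u=3 | in {0,1,2} | out {0,1,2} | prev {} | push {2}
  [5] u=4 | in {0,1,2} | out {1,2} | ==
  [6] u=5 | in {0,1,2} | out {1,2} | prev {2} | push {}
  [7] u=0 | in {0,1,2} | out {0,2} | prev {2} | push {1,4,5}
  [8] u=2 | in {0,1,2} | out {0,1,2} | ==
  [9] u=1 | in {0,1,2} | out {0,1,2} | ==
  [10] u=4 | in {0,1,2} | out {1,2} | ==
  [11] u=5 | in {0,1,2} | out {1,2} | ==

Converged values:
  [0] {0,2}
  [1] {0,1,2}
  [2] {0,1,2}
  [3] {0,1,2}
  [4] {1,2}
  [5] {1,2}

{0,1,2}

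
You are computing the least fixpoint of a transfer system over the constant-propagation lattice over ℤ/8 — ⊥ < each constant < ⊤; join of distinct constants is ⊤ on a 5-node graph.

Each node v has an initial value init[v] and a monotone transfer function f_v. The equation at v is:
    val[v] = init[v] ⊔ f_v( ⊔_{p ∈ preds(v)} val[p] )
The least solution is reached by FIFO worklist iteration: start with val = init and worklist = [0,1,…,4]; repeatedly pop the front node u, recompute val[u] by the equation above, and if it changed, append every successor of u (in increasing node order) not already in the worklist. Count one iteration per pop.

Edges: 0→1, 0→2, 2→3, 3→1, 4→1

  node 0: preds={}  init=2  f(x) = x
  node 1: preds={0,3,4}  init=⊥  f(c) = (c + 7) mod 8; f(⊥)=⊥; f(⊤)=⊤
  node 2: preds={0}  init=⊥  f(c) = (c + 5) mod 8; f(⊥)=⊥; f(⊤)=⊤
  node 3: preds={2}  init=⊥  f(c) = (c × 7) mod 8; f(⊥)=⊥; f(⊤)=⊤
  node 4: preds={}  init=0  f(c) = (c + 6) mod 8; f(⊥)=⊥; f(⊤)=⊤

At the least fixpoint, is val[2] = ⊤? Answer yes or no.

no

Worklist (6 pops):
  #1 pop 0: in=⊥ → 2 (no change)
  #2 pop 1: in=⊤ → ⊤ (was ⊥); enqueue []
  #3 pop 2: in=2 → 7 (was ⊥); enqueue []
  #4 pop 3: in=7 → 1 (was ⊥); enqueue [1]
  #5 pop 4: in=⊥ → 0 (no change)
  #6 pop 1: in=⊤ → ⊤ (no change)

Fixpoint:
  val[0] = 2
  val[1] = ⊤
  val[2] = 7
  val[3] = 1
  val[4] = 0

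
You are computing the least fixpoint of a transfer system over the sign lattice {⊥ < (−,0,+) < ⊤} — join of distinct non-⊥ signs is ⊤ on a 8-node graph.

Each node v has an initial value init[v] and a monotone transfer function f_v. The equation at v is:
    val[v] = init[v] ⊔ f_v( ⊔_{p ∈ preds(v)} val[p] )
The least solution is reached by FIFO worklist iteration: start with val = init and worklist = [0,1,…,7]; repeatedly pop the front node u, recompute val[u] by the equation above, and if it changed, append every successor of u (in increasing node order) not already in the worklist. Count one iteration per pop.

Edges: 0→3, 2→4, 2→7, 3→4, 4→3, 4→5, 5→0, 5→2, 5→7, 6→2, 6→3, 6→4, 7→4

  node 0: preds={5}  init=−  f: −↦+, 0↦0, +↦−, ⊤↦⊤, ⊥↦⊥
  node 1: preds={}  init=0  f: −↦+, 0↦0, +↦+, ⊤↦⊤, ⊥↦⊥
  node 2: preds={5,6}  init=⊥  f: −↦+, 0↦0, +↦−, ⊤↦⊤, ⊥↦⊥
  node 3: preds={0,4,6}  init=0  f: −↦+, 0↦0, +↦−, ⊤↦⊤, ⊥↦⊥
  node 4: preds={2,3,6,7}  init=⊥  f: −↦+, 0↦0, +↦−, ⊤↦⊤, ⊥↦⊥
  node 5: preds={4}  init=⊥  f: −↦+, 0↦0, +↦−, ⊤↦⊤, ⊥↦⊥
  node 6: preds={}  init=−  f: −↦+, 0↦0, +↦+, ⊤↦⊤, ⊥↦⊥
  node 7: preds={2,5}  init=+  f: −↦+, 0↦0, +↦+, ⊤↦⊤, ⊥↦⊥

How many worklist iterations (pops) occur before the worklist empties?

14

Iteration log — 14 steps:
  step 1. node 0  ⊔preds=⊥  new=−  stable
  step 2. node 1  ⊔preds=⊥  new=0  stable
  step 3. node 2  ⊔preds=−  new=+  old=⊥  +wl: 
  step 4. node 3  ⊔preds=−  new=⊤  old=0  +wl: 
  step 5. node 4  ⊔preds=⊤  new=⊤  old=⊥  +wl: 3
  step 6. node 5  ⊔preds=⊤  new=⊤  old=⊥  +wl: 0,2
  step 7. node 6  ⊔preds=⊥  new=−  stable
  step 8. node 7  ⊔preds=⊤  new=⊤  old=+  +wl: 4
  step 9. node 3  ⊔preds=⊤  new=⊤  stable
  step 10. node 0  ⊔preds=⊤  new=⊤  old=−  +wl: 3
  step 11. node 2  ⊔preds=⊤  new=⊤  old=+  +wl: 7
  step 12. node 4  ⊔preds=⊤  new=⊤  stable
  step 13. node 3  ⊔preds=⊤  new=⊤  stable
  step 14. node 7  ⊔preds=⊤  new=⊤  stable

Least fixpoint reached:
  node 0: ⊤
  node 1: 0
  node 2: ⊤
  node 3: ⊤
  node 4: ⊤
  node 5: ⊤
  node 6: −
  node 7: ⊤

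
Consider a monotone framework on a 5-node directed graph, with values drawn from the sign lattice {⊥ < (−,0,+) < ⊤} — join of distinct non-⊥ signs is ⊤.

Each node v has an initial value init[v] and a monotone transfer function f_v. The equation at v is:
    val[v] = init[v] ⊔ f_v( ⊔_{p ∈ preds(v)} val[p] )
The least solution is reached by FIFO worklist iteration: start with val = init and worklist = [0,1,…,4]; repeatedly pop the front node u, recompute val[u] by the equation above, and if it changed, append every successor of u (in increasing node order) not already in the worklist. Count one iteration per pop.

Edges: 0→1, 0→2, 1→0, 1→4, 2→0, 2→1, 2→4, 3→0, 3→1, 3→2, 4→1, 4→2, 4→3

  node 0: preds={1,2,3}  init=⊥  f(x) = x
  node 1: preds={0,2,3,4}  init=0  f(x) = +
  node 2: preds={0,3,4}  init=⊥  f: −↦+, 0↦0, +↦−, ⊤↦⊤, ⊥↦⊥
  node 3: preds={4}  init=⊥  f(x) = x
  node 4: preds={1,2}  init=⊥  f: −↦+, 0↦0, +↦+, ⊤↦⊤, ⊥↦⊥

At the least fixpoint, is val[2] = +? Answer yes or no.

Iteration log — 13 steps:
  step 1. node 0  ⊔preds=0  new=0  old=⊥  +wl: 
  step 2. node 1  ⊔preds=0  new=⊤  old=0  +wl: 0
  step 3. node 2  ⊔preds=0  new=0  old=⊥  +wl: 1
  step 4. node 3  ⊔preds=⊥  new=⊥  stable
  step 5. node 4  ⊔preds=⊤  new=⊤  old=⊥  +wl: 2,3
  step 6. node 0  ⊔preds=⊤  new=⊤  old=0  +wl: 
  step 7. node 1  ⊔preds=⊤  new=⊤  stable
  step 8. node 2  ⊔preds=⊤  new=⊤  old=0  +wl: 0,1,4
  step 9. node 3  ⊔preds=⊤  new=⊤  old=⊥  +wl: 2
  step 10. node 0  ⊔preds=⊤  new=⊤  stable
  step 11. node 1  ⊔preds=⊤  new=⊤  stable
  step 12. node 4  ⊔preds=⊤  new=⊤  stable
  step 13. node 2  ⊔preds=⊤  new=⊤  stable

Least fixpoint reached:
  node 0: ⊤
  node 1: ⊤
  node 2: ⊤
  node 3: ⊤
  node 4: ⊤

no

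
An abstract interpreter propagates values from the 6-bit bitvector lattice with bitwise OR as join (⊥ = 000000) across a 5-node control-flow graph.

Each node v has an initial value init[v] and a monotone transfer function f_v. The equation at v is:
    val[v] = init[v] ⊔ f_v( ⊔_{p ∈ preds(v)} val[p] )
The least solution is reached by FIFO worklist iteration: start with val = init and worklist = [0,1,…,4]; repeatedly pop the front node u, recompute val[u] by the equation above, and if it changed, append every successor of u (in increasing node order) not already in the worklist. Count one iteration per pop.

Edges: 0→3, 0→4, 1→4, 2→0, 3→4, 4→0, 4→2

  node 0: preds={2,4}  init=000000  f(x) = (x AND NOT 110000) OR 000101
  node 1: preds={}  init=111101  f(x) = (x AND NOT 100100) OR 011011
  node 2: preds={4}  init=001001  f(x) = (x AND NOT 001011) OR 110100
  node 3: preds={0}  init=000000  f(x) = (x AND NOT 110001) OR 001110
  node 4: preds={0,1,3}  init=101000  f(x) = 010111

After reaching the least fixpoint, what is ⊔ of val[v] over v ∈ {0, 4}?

Iteration log — 9 steps:
  step 1. node 0  ⊔preds=101001  new=001101  old=000000  +wl: 
  step 2. node 1  ⊔preds=000000  new=111111  old=111101  +wl: 
  step 3. node 2  ⊔preds=101000  new=111101  old=001001  +wl: 0
  step 4. node 3  ⊔preds=001101  new=001110  old=000000  +wl: 
  step 5. node 4  ⊔preds=111111  new=111111  old=101000  +wl: 2
  step 6. node 0  ⊔preds=111111  new=001111  old=001101  +wl: 3,4
  step 7. node 2  ⊔preds=111111  new=111101  stable
  step 8. node 3  ⊔preds=001111  new=001110  stable
  step 9. node 4  ⊔preds=111111  new=111111  stable

Least fixpoint reached:
  node 0: 001111
  node 1: 111111
  node 2: 111101
  node 3: 001110
  node 4: 111111

111111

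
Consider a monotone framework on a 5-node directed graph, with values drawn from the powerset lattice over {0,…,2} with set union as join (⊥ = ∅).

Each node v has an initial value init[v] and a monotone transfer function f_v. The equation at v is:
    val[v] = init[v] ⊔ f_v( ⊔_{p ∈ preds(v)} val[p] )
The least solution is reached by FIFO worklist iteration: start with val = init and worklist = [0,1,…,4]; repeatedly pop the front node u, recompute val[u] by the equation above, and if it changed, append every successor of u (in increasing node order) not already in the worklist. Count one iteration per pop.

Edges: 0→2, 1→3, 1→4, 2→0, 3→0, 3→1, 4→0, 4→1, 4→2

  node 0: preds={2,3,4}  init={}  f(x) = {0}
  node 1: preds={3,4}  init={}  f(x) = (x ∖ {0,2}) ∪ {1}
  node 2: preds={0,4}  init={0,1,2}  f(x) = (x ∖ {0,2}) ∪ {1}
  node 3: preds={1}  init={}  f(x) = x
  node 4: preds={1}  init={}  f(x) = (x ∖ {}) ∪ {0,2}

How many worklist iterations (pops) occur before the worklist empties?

8

Iteration log — 8 steps:
  step 1. node 0  ⊔preds={0,1,2}  new={0}  old={}  +wl: 
  step 2. node 1  ⊔preds={}  new={1}  old={}  +wl: 
  step 3. node 2  ⊔preds={0}  new={0,1,2}  stable
  step 4. node 3  ⊔preds={1}  new={1}  old={}  +wl: 0,1
  step 5. node 4  ⊔preds={1}  new={0,1,2}  old={}  +wl: 2
  step 6. node 0  ⊔preds={0,1,2}  new={0}  stable
  step 7. node 1  ⊔preds={0,1,2}  new={1}  stable
  step 8. node 2  ⊔preds={0,1,2}  new={0,1,2}  stable

Least fixpoint reached:
  node 0: {0}
  node 1: {1}
  node 2: {0,1,2}
  node 3: {1}
  node 4: {0,1,2}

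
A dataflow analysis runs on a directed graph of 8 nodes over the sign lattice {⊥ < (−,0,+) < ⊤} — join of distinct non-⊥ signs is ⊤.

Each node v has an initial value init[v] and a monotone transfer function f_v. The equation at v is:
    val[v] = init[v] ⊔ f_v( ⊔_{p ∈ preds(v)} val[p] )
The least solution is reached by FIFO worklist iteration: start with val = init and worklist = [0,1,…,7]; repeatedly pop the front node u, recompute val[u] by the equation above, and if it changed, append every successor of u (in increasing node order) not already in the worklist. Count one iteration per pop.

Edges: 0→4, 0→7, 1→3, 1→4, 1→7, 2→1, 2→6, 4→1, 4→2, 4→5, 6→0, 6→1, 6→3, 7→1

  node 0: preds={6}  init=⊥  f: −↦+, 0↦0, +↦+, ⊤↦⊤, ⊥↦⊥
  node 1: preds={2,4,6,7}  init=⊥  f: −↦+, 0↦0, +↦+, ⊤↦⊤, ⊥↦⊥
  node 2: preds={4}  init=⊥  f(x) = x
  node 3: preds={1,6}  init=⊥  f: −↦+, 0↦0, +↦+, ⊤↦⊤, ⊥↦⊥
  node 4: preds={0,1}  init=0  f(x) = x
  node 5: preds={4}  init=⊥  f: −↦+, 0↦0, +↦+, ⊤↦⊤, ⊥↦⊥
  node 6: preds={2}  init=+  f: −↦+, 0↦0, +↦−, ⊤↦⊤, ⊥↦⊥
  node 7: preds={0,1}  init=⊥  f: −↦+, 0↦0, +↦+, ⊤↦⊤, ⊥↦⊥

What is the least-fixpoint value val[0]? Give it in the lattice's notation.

⊤

Trace (16 dequeues):
  [1] u=0 | in + | out + | prev ⊥ | push {}
  [2] u=1 | in ⊤ | out ⊤ | prev ⊥ | push {}
  [3] u=2 | in 0 | out 0 | prev ⊥ | push {1}
  [4] u=3 | in ⊤ | out ⊤ | prev ⊥ | push {}
  [5] u=4 | in ⊤ | out ⊤ | prev 0 | push {2}
  [6] u=5 | in ⊤ | out ⊤ | prev ⊥ | push {}
  [7] u=6 | in 0 | out ⊤ | prev + | push {0,3}
  [8] u=7 | in ⊤ | out ⊤ | prev ⊥ | push {}
  [9] u=1 | in ⊤ | out ⊤ | ==
  [10] u=2 | in ⊤ | out ⊤ | prev 0 | push {1,6}
  [11] u=0 | in ⊤ | out ⊤ | prev + | push {4,7}
  [12] u=3 | in ⊤ | out ⊤ | ==
  [13] u=1 | in ⊤ | out ⊤ | ==
  [14] u=6 | in ⊤ | out ⊤ | ==
  [15] u=4 | in ⊤ | out ⊤ | ==
  [16] u=7 | in ⊤ | out ⊤ | ==

Converged values:
  [0] ⊤
  [1] ⊤
  [2] ⊤
  [3] ⊤
  [4] ⊤
  [5] ⊤
  [6] ⊤
  [7] ⊤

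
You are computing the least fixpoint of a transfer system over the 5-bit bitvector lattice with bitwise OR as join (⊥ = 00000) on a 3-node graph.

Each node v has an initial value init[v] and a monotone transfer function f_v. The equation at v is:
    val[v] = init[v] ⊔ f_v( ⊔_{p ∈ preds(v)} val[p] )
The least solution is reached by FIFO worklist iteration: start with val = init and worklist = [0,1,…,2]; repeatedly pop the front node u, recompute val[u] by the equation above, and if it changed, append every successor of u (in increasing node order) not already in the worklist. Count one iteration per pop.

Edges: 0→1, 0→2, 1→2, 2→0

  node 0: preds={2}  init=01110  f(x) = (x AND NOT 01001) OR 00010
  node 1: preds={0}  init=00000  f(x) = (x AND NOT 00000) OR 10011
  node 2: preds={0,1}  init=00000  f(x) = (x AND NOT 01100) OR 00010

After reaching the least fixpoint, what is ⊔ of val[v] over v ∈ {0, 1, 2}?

11111

Trace (6 dequeues):
  [1] u=0 | in 00000 | out 01110 | ==
  [2] u=1 | in 01110 | out 11111 | prev 00000 | push {}
  [3] u=2 | in 11111 | out 10011 | prev 00000 | push {0}
  [4] u=0 | in 10011 | out 11110 | prev 01110 | push {1,2}
  [5] u=1 | in 11110 | out 11111 | ==
  [6] u=2 | in 11111 | out 10011 | ==

Converged values:
  [0] 11110
  [1] 11111
  [2] 10011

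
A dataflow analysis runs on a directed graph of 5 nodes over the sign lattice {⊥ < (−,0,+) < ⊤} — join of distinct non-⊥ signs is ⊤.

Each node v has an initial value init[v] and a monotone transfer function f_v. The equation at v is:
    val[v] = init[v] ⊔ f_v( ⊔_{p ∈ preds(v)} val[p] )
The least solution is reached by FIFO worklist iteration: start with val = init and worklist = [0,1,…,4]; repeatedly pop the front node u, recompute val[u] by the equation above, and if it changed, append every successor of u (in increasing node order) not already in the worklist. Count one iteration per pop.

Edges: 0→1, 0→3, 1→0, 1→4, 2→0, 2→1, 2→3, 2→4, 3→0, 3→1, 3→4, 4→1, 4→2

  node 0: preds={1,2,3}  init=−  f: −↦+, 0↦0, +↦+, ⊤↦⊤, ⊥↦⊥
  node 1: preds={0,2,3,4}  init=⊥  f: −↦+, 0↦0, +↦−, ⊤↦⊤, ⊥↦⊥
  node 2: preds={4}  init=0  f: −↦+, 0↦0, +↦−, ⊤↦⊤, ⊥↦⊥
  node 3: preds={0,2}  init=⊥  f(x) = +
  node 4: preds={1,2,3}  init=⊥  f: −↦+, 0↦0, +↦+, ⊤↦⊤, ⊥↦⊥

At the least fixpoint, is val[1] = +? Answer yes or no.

no

Iteration log — 12 steps:
  step 1. node 0  ⊔preds=0  new=⊤  old=−  +wl: 
  step 2. node 1  ⊔preds=⊤  new=⊤  old=⊥  +wl: 0
  step 3. node 2  ⊔preds=⊥  new=0  stable
  step 4. node 3  ⊔preds=⊤  new=+  old=⊥  +wl: 1
  step 5. node 4  ⊔preds=⊤  new=⊤  old=⊥  +wl: 2
  step 6. node 0  ⊔preds=⊤  new=⊤  stable
  step 7. node 1  ⊔preds=⊤  new=⊤  stable
  step 8. node 2  ⊔preds=⊤  new=⊤  old=0  +wl: 0,1,3,4
  step 9. node 0  ⊔preds=⊤  new=⊤  stable
  step 10. node 1  ⊔preds=⊤  new=⊤  stable
  step 11. node 3  ⊔preds=⊤  new=+  stable
  step 12. node 4  ⊔preds=⊤  new=⊤  stable

Least fixpoint reached:
  node 0: ⊤
  node 1: ⊤
  node 2: ⊤
  node 3: +
  node 4: ⊤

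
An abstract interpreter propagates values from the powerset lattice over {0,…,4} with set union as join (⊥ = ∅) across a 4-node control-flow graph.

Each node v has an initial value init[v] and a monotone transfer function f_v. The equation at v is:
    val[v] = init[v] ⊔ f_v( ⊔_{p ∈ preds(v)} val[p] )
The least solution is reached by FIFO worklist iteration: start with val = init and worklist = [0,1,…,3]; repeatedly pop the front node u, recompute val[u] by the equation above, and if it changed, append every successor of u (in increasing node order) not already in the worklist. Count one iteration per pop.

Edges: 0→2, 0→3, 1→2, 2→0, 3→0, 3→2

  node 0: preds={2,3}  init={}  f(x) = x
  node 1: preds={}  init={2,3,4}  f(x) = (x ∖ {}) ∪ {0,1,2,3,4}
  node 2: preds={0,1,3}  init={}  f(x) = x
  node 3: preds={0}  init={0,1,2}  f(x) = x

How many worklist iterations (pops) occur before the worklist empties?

9

Trace (9 dequeues):
  [1] u=0 | in {0,1,2} | out {0,1,2} | prev {} | push {}
  [2] u=1 | in {} | out {0,1,2,3,4} | prev {2,3,4} | push {}
  [3] u=2 | in {0,1,2,3,4} | out {0,1,2,3,4} | prev {} | push {0}
  [4] u=3 | in {0,1,2} | out {0,1,2} | ==
  [5] u=0 | in {0,1,2,3,4} | out {0,1,2,3,4} | prev {0,1,2} | push {2,3}
  [6] u=2 | in {0,1,2,3,4} | out {0,1,2,3,4} | ==
  [7] u=3 | in {0,1,2,3,4} | out {0,1,2,3,4} | prev {0,1,2} | push {0,2}
  [8] u=0 | in {0,1,2,3,4} | out {0,1,2,3,4} | ==
  [9] u=2 | in {0,1,2,3,4} | out {0,1,2,3,4} | ==

Converged values:
  [0] {0,1,2,3,4}
  [1] {0,1,2,3,4}
  [2] {0,1,2,3,4}
  [3] {0,1,2,3,4}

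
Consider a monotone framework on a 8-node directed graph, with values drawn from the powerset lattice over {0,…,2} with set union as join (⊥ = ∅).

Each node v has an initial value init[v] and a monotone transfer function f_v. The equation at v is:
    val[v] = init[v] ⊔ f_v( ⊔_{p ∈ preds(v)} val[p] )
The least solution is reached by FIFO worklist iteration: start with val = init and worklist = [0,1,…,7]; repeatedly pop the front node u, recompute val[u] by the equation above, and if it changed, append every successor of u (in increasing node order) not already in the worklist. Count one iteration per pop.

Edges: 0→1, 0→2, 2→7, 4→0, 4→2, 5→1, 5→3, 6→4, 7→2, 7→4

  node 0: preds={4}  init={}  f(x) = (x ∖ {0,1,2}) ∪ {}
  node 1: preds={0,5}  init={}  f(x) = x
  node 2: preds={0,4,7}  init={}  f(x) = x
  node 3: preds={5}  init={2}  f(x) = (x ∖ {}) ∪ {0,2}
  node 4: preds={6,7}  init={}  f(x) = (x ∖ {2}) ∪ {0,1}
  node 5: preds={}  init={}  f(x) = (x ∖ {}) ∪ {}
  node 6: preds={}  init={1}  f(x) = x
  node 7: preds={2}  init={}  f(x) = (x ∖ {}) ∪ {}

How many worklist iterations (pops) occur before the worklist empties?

Trace (13 dequeues):
  [1] u=0 | in {} | out {} | ==
  [2] u=1 | in {} | out {} | ==
  [3] u=2 | in {} | out {} | ==
  [4] u=3 | in {} | out {0,2} | prev {2} | push {}
  [5] u=4 | in {1} | out {0,1} | prev {} | push {0,2}
  [6] u=5 | in {} | out {} | ==
  [7] u=6 | in {} | out {1} | ==
  [8] u=7 | in {} | out {} | ==
  [9] u=0 | in {0,1} | out {} | ==
  [10] u=2 | in {0,1} | out {0,1} | prev {} | push {7}
  [11] u=7 | in {0,1} | out {0,1} | prev {} | push {2,4}
  [12] u=2 | in {0,1} | out {0,1} | ==
  [13] u=4 | in {0,1} | out {0,1} | ==

Converged values:
  [0] {}
  [1] {}
  [2] {0,1}
  [3] {0,2}
  [4] {0,1}
  [5] {}
  [6] {1}
  [7] {0,1}

13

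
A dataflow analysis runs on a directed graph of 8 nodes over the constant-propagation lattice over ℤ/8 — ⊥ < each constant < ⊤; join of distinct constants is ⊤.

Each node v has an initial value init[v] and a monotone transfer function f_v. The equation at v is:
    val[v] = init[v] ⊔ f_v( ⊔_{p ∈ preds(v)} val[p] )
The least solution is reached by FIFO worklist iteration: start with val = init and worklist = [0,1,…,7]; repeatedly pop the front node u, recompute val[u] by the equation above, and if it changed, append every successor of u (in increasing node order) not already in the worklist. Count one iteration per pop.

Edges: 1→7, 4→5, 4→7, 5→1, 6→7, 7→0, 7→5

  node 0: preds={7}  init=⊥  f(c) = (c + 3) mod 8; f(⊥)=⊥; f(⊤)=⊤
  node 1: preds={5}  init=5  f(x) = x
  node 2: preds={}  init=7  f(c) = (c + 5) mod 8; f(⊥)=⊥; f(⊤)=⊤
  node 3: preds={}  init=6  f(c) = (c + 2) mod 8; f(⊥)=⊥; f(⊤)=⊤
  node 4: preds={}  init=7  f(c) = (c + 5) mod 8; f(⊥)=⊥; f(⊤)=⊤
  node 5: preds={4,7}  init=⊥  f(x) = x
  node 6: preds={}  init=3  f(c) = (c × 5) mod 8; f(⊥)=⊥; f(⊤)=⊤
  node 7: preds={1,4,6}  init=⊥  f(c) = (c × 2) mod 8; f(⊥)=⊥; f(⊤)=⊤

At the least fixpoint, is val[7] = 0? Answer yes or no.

no

Iteration log — 13 steps:
  step 1. node 0  ⊔preds=⊥  new=⊥  stable
  step 2. node 1  ⊔preds=⊥  new=5  stable
  step 3. node 2  ⊔preds=⊥  new=7  stable
  step 4. node 3  ⊔preds=⊥  new=6  stable
  step 5. node 4  ⊔preds=⊥  new=7  stable
  step 6. node 5  ⊔preds=7  new=7  old=⊥  +wl: 1
  step 7. node 6  ⊔preds=⊥  new=3  stable
  step 8. node 7  ⊔preds=⊤  new=⊤  old=⊥  +wl: 0,5
  step 9. node 1  ⊔preds=7  new=⊤  old=5  +wl: 7
  step 10. node 0  ⊔preds=⊤  new=⊤  old=⊥  +wl: 
  step 11. node 5  ⊔preds=⊤  new=⊤  old=7  +wl: 1
  step 12. node 7  ⊔preds=⊤  new=⊤  stable
  step 13. node 1  ⊔preds=⊤  new=⊤  stable

Least fixpoint reached:
  node 0: ⊤
  node 1: ⊤
  node 2: 7
  node 3: 6
  node 4: 7
  node 5: ⊤
  node 6: 3
  node 7: ⊤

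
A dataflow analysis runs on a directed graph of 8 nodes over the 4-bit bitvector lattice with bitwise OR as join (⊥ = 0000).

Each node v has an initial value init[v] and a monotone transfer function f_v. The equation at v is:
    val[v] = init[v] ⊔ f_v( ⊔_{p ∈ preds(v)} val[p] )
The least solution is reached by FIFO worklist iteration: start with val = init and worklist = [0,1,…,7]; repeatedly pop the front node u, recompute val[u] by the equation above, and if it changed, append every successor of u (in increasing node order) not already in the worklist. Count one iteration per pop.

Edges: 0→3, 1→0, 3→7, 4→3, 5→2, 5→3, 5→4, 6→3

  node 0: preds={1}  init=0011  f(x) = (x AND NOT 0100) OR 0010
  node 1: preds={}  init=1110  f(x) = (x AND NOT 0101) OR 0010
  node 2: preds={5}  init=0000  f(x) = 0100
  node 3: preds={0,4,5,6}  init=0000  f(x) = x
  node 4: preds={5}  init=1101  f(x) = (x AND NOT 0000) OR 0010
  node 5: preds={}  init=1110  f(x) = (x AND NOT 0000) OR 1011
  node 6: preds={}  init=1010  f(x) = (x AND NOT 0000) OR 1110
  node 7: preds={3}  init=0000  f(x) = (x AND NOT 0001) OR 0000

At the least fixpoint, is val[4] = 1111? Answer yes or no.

Trace (11 dequeues):
  [1] u=0 | in 1110 | out 1011 | prev 0011 | push {}
  [2] u=1 | in 0000 | out 1110 | ==
  [3] u=2 | in 1110 | out 0100 | prev 0000 | push {}
  [4] u=3 | in 1111 | out 1111 | prev 0000 | push {}
  [5] u=4 | in 1110 | out 1111 | prev 1101 | push {3}
  [6] u=5 | in 0000 | out 1111 | prev 1110 | push {2,4}
  [7] u=6 | in 0000 | out 1110 | prev 1010 | push {}
  [8] u=7 | in 1111 | out 1110 | prev 0000 | push {}
  [9] u=3 | in 1111 | out 1111 | ==
  [10] u=2 | in 1111 | out 0100 | ==
  [11] u=4 | in 1111 | out 1111 | ==

Converged values:
  [0] 1011
  [1] 1110
  [2] 0100
  [3] 1111
  [4] 1111
  [5] 1111
  [6] 1110
  [7] 1110

yes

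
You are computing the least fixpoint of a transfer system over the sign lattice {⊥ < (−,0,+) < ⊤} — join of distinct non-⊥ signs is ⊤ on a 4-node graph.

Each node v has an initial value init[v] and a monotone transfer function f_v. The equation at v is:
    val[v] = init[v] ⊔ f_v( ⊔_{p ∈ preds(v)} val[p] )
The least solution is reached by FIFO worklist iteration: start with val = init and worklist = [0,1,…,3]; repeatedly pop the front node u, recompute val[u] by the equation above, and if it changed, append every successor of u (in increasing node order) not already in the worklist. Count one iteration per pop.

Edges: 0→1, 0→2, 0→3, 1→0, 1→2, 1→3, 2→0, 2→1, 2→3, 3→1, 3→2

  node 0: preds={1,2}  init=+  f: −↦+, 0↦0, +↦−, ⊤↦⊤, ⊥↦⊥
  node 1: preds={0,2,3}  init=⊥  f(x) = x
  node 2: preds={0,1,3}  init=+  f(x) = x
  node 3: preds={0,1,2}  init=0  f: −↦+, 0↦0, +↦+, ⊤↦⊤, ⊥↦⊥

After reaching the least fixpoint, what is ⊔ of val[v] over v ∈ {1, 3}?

Worklist (7 pops):
  #1 pop 0: in=+ → ⊤ (was +); enqueue []
  #2 pop 1: in=⊤ → ⊤ (was ⊥); enqueue [0]
  #3 pop 2: in=⊤ → ⊤ (was +); enqueue [1]
  #4 pop 3: in=⊤ → ⊤ (was 0); enqueue [2]
  #5 pop 0: in=⊤ → ⊤ (no change)
  #6 pop 1: in=⊤ → ⊤ (no change)
  #7 pop 2: in=⊤ → ⊤ (no change)

Fixpoint:
  val[0] = ⊤
  val[1] = ⊤
  val[2] = ⊤
  val[3] = ⊤

⊤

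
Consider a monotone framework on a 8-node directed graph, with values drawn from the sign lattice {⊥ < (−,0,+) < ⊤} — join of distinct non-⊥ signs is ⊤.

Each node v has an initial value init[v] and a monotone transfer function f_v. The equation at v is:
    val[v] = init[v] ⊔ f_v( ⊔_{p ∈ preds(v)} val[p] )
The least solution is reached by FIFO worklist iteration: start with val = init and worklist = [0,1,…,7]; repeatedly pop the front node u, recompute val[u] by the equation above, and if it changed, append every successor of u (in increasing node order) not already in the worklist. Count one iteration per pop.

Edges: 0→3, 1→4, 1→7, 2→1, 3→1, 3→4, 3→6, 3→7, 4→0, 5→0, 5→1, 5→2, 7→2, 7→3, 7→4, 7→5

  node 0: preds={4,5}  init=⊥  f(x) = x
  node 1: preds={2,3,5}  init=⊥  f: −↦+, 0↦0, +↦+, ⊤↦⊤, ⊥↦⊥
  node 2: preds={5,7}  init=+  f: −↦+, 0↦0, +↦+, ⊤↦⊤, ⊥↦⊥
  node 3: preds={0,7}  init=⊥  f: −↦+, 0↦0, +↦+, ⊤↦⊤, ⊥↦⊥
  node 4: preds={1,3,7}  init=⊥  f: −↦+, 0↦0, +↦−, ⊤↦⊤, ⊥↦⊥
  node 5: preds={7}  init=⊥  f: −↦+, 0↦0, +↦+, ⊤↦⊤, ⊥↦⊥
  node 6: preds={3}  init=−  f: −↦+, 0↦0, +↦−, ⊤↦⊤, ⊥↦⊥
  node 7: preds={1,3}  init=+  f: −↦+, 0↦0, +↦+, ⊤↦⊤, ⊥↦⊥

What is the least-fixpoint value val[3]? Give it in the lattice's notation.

⊤

Iteration log — 24 steps:
  step 1. node 0  ⊔preds=⊥  new=⊥  stable
  step 2. node 1  ⊔preds=+  new=+  old=⊥  +wl: 
  step 3. node 2  ⊔preds=+  new=+  stable
  step 4. node 3  ⊔preds=+  new=+  old=⊥  +wl: 1
  step 5. node 4  ⊔preds=+  new=−  old=⊥  +wl: 0
  step 6. node 5  ⊔preds=+  new=+  old=⊥  +wl: 2
  step 7. node 6  ⊔preds=+  new=−  stable
  step 8. node 7  ⊔preds=+  new=+  stable
  step 9. node 1  ⊔preds=+  new=+  stable
  step 10. node 0  ⊔preds=⊤  new=⊤  old=⊥  +wl: 3
  step 11. node 2  ⊔preds=+  new=+  stable
  step 12. node 3  ⊔preds=⊤  new=⊤  old=+  +wl: 1,4,6,7
  step 13. node 1  ⊔preds=⊤  new=⊤  old=+  +wl: 
  step 14. node 4  ⊔preds=⊤  new=⊤  old=−  +wl: 0
  step 15. node 6  ⊔preds=⊤  new=⊤  old=−  +wl: 
  step 16. node 7  ⊔preds=⊤  new=⊤  old=+  +wl: 2,3,4,5
  step 17. node 0  ⊔preds=⊤  new=⊤  stable
  step 18. node 2  ⊔preds=⊤  new=⊤  old=+  +wl: 1
  step 19. node 3  ⊔preds=⊤  new=⊤  stable
  step 20. node 4  ⊔preds=⊤  new=⊤  stable
  step 21. node 5  ⊔preds=⊤  new=⊤  old=+  +wl: 0,2
  step 22. node 1  ⊔preds=⊤  new=⊤  stable
  step 23. node 0  ⊔preds=⊤  new=⊤  stable
  step 24. node 2  ⊔preds=⊤  new=⊤  stable

Least fixpoint reached:
  node 0: ⊤
  node 1: ⊤
  node 2: ⊤
  node 3: ⊤
  node 4: ⊤
  node 5: ⊤
  node 6: ⊤
  node 7: ⊤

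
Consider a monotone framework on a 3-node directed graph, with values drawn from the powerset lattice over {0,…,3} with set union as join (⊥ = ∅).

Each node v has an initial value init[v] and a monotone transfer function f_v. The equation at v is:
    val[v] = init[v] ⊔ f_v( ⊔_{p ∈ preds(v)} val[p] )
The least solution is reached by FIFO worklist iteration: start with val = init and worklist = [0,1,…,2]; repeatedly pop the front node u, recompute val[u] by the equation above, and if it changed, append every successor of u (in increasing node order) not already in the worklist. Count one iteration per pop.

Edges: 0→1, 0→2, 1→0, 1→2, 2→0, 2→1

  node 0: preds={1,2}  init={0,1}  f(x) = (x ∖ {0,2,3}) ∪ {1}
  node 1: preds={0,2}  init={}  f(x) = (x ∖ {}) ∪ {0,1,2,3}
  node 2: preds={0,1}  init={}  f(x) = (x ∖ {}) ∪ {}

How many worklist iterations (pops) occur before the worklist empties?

Worklist (5 pops):
  #1 pop 0: in={} → {0,1} (no change)
  #2 pop 1: in={0,1} → {0,1,2,3} (was {}); enqueue [0]
  #3 pop 2: in={0,1,2,3} → {0,1,2,3} (was {}); enqueue [1]
  #4 pop 0: in={0,1,2,3} → {0,1} (no change)
  #5 pop 1: in={0,1,2,3} → {0,1,2,3} (no change)

Fixpoint:
  val[0] = {0,1}
  val[1] = {0,1,2,3}
  val[2] = {0,1,2,3}

5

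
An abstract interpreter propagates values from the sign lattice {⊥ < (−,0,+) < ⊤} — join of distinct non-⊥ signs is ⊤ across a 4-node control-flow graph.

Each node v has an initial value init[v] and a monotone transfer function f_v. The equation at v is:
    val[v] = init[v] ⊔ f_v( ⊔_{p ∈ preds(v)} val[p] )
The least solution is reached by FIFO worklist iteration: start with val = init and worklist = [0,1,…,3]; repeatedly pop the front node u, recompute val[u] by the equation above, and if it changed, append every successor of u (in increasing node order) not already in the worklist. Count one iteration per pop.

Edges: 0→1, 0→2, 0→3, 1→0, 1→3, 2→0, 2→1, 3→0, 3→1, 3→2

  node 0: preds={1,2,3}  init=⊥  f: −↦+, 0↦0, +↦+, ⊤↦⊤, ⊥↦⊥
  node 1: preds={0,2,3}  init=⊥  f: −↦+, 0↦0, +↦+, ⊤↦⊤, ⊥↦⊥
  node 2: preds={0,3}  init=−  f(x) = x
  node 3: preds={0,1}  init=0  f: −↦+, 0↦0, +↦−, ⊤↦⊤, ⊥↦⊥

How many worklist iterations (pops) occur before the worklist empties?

7

Worklist (7 pops):
  #1 pop 0: in=⊤ → ⊤ (was ⊥); enqueue []
  #2 pop 1: in=⊤ → ⊤ (was ⊥); enqueue [0]
  #3 pop 2: in=⊤ → ⊤ (was −); enqueue [1]
  #4 pop 3: in=⊤ → ⊤ (was 0); enqueue [2]
  #5 pop 0: in=⊤ → ⊤ (no change)
  #6 pop 1: in=⊤ → ⊤ (no change)
  #7 pop 2: in=⊤ → ⊤ (no change)

Fixpoint:
  val[0] = ⊤
  val[1] = ⊤
  val[2] = ⊤
  val[3] = ⊤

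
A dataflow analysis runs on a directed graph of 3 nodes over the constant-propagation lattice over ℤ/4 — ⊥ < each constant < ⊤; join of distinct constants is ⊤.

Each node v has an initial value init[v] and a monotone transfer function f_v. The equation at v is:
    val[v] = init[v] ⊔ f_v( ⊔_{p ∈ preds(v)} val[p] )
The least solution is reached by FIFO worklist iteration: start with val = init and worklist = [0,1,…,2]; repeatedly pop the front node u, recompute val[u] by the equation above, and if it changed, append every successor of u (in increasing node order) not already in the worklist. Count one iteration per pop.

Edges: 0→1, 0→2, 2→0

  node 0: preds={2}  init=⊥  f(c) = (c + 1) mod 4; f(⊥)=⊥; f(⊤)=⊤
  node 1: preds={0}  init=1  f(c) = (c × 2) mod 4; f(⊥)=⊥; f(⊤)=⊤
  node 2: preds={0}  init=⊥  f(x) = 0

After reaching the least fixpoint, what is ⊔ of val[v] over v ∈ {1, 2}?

⊤

Iteration log — 6 steps:
  step 1. node 0  ⊔preds=⊥  new=⊥  stable
  step 2. node 1  ⊔preds=⊥  new=1  stable
  step 3. node 2  ⊔preds=⊥  new=0  old=⊥  +wl: 0
  step 4. node 0  ⊔preds=0  new=1  old=⊥  +wl: 1,2
  step 5. node 1  ⊔preds=1  new=⊤  old=1  +wl: 
  step 6. node 2  ⊔preds=1  new=0  stable

Least fixpoint reached:
  node 0: 1
  node 1: ⊤
  node 2: 0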